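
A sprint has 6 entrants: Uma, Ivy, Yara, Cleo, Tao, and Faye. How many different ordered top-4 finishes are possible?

360

This is an ordered selection of 4 from 6: P(6,4).
That gives 6 × 5 × 4 × 3 = 360.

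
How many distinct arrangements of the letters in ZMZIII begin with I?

30

With the first slot taken by I, it remains to arrange the other 5 letters (ZMZII).
Those 5 letters have I appearing twice and Z appearing twice, giving (5)!/(2!·2!) = 30.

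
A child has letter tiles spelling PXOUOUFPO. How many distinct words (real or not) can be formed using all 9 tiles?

15120

Letter multiplicities in PXOUOUFPO: F×1, O×3, P×2, U×2, X×1.
So there are 9! / (3!·2!·2!) = 15120 distinguishable arrangements.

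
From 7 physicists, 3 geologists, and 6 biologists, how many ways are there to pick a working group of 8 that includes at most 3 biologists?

8955

Split by how many biologists are chosen (0 through 3).
Sum: C(6,0)·C(10,8) + C(6,1)·C(10,7) + C(6,2)·C(10,6) + C(6,3)·C(10,5) = 45 + 720 + 3150 + 5040 = 8955.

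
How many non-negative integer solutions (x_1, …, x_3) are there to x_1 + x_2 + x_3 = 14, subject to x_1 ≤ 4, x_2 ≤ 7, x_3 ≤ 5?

Ignoring the caps, the number of non-negative solutions to x_1+…+x_3 = 14 is C(16,2) = 120.
Subtract solutions that violate a single cap (substitute x_i' = x_i − (cap_i+1)): x_1 ≥ 5 gives C(11,2) = 55; x_2 ≥ 8 gives C(8,2) = 28; x_3 ≥ 6 gives C(10,2) = 45. Together 128.
Add back pairs where two caps are both exceeded: 3 + 10 + 1 = 14.
By inclusion–exclusion the count is 120 − 128 + 14 = 6.

6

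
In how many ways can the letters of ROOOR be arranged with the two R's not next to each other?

There are 5!/(3!·2!) = 10 arrangements of ROOOR in total.
Arrangements with the R's together: treat RR as one letter, giving (4)!/(3!) = 4.
Hence 10 − 4 = 6.

6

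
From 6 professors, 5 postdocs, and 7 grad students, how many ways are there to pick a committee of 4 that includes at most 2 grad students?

2640

Split by how many grad students are chosen (0 through 2).
Sum: C(7,0)·C(11,4) + C(7,1)·C(11,3) + C(7,2)·C(11,2) = 330 + 1155 + 1155 = 2640.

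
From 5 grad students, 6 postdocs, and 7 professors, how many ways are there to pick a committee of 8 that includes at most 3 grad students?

Split by how many grad students are chosen (0 through 3).
Sum: C(5,0)·C(13,8) + C(5,1)·C(13,7) + C(5,2)·C(13,6) + C(5,3)·C(13,5) = 1287 + 8580 + 17160 + 12870 = 39897.

39897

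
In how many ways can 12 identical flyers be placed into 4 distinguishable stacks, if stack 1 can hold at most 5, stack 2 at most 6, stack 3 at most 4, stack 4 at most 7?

165

Ignoring the caps, the number of non-negative solutions to x_1+…+x_4 = 12 is C(15,3) = 455.
Subtract solutions that violate a single cap (substitute x_i' = x_i − (cap_i+1)): x_1 ≥ 6 gives C(9,3) = 84; x_2 ≥ 7 gives C(8,3) = 56; x_3 ≥ 5 gives C(10,3) = 120; x_4 ≥ 8 gives C(7,3) = 35. Together 295.
Add back pairs where two caps are both exceeded: 0 + 4 + 0 + 1 + 0 + 0 = 5.
By inclusion–exclusion the count is 455 − 295 + 5 = 165.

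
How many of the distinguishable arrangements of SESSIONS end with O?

210

Fix O in the last position and arrange the remaining 7 letters.
Those 7 letters have S appearing 4 times, giving (7)!/(4!) = 210.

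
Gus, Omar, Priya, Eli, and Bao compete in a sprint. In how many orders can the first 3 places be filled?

60

This is an ordered selection of 3 from 5: P(5,3).
That gives 5 × 4 × 3 = 60.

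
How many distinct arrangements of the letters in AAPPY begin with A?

Fix A in the first position and arrange the remaining 4 letters.
Those 4 letters have P appearing twice, giving (4)!/(2!) = 12.

12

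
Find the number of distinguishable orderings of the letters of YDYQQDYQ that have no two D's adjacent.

420

Total arrangements of YDYQQDYQ: 8!/(3!·3!·2!) = 560.
Arrangements with the D's together: treat DD as one letter, giving (7)!/(3!·3!) = 140.
Hence 560 − 140 = 420.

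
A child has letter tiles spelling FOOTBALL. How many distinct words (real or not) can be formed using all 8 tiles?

FOOTBALL has 8 letters with L appearing twice and O appearing twice.
Dividing 8! = 40320 by 2!·2! = 4 for the repeated letters gives 10080.

10080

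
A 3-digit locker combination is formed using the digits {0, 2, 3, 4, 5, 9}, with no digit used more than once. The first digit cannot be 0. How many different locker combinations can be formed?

The first digit has 6−1 = 5 choices (anything except 0).
The remaining 2 digits are filled from the other 5 symbols without repetition: 5 × 4 = 20.
Total: 5 × 20 = 100.

100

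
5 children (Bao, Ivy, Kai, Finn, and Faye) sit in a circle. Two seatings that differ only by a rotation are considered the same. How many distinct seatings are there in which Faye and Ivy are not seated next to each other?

12

All circular seatings of 5 people number (4)! = 24.
Seatings with Faye beside Ivy: treat them as a block with 2 internal orders, giving 2 × (3)! = 12.
Subtracting, 24 − 12 = 12.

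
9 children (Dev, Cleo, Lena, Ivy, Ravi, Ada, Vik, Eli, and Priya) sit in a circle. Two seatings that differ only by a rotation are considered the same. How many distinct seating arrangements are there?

40320

Fix one person's seat to break rotational symmetry; the remaining 8 people can be arranged in (8)! = 40320 ways.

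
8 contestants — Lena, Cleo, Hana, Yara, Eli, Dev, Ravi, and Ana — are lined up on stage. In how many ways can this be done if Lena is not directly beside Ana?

Of the 8! = 40320 arrangements, those with Lena and Ana adjacent number 2 × 7! = 10080 (treat the pair as a block with 2 internal orders).
Complementary counting: 40320 − 10080 = 30240.

30240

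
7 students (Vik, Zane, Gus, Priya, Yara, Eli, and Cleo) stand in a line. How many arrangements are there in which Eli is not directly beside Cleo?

Of the 7! = 5040 arrangements, those with Eli and Cleo adjacent number 2 × 6! = 1440 (treat the pair as a block with 2 internal orders).
So 5040 − 1440 = 3600 arrangements keep them apart.

3600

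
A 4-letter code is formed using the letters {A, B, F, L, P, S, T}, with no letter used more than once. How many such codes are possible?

840

Choose and order 4 of the 7 symbols: the first letter has 7 options, the next 6, then 5, 4.
7 × 6 × 5 × 4 = 840.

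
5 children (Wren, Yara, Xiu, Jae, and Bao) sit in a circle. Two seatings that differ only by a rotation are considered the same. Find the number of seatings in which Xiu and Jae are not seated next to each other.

All circular seatings of 5 people number (4)! = 24.
Those with Xiu next to Jae: fuse the pair into one unit and seat 4 units around a circle — 2·(3)! = 12.
Subtracting, 24 − 12 = 12.

12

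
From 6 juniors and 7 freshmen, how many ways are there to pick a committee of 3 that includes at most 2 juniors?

266

Split by how many juniors are chosen (0 through 2).
Sum: C(6,0)·C(7,3) + C(6,1)·C(7,2) + C(6,2)·C(7,1) = 35 + 126 + 105 = 266.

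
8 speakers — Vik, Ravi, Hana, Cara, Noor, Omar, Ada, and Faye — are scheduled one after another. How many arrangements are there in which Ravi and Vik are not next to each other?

There are 8! = 40320 arrangements in all. If Ravi and Vik are adjacent, merging them into one block gives 2·(7)! = 10080 arrangements.
Complementary counting: 40320 − 10080 = 30240.

30240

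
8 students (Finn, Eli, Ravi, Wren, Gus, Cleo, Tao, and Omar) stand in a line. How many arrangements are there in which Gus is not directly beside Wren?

30240

Of the 8! = 40320 arrangements, those with Gus and Wren adjacent number 2 × 7! = 10080 (treat the pair as a block with 2 internal orders).
So 40320 − 10080 = 30240 arrangements keep them apart.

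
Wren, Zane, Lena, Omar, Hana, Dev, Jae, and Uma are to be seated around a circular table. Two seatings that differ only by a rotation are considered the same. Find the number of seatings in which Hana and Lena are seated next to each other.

1440

Treat {Hana, Lena} as one unit (2 internal orders) and seat the resulting 7 units around the table: (6)! circular arrangements.
So 2 × (6)! = 2 × 720 = 1440.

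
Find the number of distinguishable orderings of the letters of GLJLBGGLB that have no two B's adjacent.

3920

Total arrangements of GLJLBGGLB: 9!/(3!·3!·2!) = 5040.
If the two B's are adjacent, glue them into one block, leaving 8 items to arrange: (8)!/(3!·3!) = 1120 ways.
Hence 5040 − 1120 = 3920.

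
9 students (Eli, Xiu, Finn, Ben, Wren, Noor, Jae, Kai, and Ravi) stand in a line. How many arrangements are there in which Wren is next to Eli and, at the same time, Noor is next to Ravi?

20160

Treat {Wren,Eli} as one block (2 orders) and {Noor,Ravi} as another (2 orders).
That leaves 7 units to arrange: 2 × 2 × 7! = 4 × 5040 = 20160.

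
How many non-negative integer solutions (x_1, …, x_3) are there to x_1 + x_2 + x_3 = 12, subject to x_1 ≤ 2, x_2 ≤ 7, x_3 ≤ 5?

Without the upper bounds there are C(14,2) = 91 ways to split 12 among 3 variables.
Subtract solutions that violate a single cap (substitute x_i' = x_i − (cap_i+1)): x_1 ≥ 3 gives C(11,2) = 55; x_2 ≥ 8 gives C(6,2) = 15; x_3 ≥ 6 gives C(8,2) = 28. Together 98.
Add back pairs where two caps are both exceeded: 3 + 10 + 0 = 13.
By inclusion–exclusion the count is 91 − 98 + 13 = 6.

6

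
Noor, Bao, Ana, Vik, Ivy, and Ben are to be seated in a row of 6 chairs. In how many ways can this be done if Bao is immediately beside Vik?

Place the 4 others and the Bao-Vik pair as 5 objects in a line; the pair has 2 internal arrangements.
So the count is 2·(5)! = 240.

240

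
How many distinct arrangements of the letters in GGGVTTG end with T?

Fix T in the last position and arrange the remaining 6 letters.
Those 6 letters have G appearing 4 times, giving (6)!/(4!) = 30.

30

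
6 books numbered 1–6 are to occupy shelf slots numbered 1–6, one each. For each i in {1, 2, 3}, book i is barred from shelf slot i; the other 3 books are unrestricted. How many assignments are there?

426

Let Aᵢ (for i ∈ {1, 2, 3}) be the placements that put book i in its forbidden shelf slot. Any j of these fix j positions, leaving (6−j)! ways to fill the rest, and there are C(3,j) ways to pick which j.
By inclusion–exclusion, the number of valid placements is Σ_{j=0}^{3} (−1)^j C(3,j)·(6−j)!.
Computing: 720 − 360 + 72 − 6 = 426.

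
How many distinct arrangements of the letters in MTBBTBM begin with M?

Fix M in the first position and arrange the remaining 6 letters.
Those 6 letters have B appearing 3 times and T appearing twice, giving (6)!/(3!·2!) = 60.

60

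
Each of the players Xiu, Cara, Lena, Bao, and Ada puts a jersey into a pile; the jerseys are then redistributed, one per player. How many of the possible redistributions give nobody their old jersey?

Count assignments avoiding every fixed point. For any j of the 5 players fixed to their old jersey, the other 5−j can be arranged in (5−j)! ways.
By inclusion–exclusion this is Σ_{j=0}^{5} (−1)^j C(5,j)·(5−j)!.
Computing: 120 − 120 + 60 − 20 + 5 − 1 = 44.

44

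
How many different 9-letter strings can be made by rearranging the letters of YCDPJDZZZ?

30240

Letter multiplicities in YCDPJDZZZ: C×1, D×2, J×1, P×1, Y×1, Z×3.
So there are 9! / (3!·2!) = 30240 distinguishable arrangements.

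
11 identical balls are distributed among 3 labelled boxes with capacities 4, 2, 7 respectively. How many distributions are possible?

By stars and bars, unrestricted non-negative solutions to x_1+…+x_3 = 11 number C(11+2,2) = 78.
Subtract solutions that violate a single cap (substitute x_i' = x_i − (cap_i+1)): x_1 ≥ 5 gives C(8,2) = 28; x_2 ≥ 3 gives C(10,2) = 45; x_3 ≥ 8 gives C(5,2) = 10. Together 83.
Add back pairs where two caps are both exceeded: 10 + 0 + 1 = 11.
By inclusion–exclusion the count is 78 − 83 + 11 = 6.

6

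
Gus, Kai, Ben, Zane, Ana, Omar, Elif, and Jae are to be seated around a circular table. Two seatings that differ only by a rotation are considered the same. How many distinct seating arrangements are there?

5040

Around a circle, 8 distinct people have 8!/8 = (7)! = 5040 rotationally distinct seatings.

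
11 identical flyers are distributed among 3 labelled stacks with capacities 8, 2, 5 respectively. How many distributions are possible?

Without the upper bounds there are C(13,2) = 78 ways to split 11 among 3 stacks.
Subtract solutions that violate a single cap (substitute x_i' = x_i − (cap_i+1)): x_1 ≥ 9 gives C(4,2) = 6; x_2 ≥ 3 gives C(10,2) = 45; x_3 ≥ 6 gives C(7,2) = 21. Together 72.
Add back pairs where two caps are both exceeded: 0 + 0 + 6 = 6.
By inclusion–exclusion the count is 78 − 72 + 6 = 12.

12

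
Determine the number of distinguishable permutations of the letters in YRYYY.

5

The 5 letters of YRYYY have repeats: Y appearing 4 times.
Dividing 5! = 120 by 4! = 24 for the repeated letters gives 5.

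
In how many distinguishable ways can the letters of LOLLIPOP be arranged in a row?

1680

LOLLIPOP has 8 letters with L appearing 3 times, O appearing twice, and P appearing twice.
So there are 8! / (3!·2!·2!) = 1680 distinguishable arrangements.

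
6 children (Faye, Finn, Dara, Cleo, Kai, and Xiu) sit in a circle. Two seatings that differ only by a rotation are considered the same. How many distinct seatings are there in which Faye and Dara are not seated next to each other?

All circular seatings of 6 people number (5)! = 120.
Seatings with Faye beside Dara: treat them as a block with 2 internal orders, giving 2 × (4)! = 48.
Subtracting, 120 − 48 = 72.

72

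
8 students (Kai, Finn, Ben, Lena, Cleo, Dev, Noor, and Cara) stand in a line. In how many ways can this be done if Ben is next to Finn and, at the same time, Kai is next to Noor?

Treat {Ben,Finn} as one block (2 orders) and {Kai,Noor} as another (2 orders).
That leaves 6 units to arrange: 2 × 2 × 6! = 4 × 720 = 2880.

2880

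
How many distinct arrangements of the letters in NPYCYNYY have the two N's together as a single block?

Treat the 2 copies of N as a single block. The multiset to arrange is then {NN, C, P, Y, Y, Y, Y}, 7 items in all.
That gives (7)!/(4!) = 210 arrangements.

210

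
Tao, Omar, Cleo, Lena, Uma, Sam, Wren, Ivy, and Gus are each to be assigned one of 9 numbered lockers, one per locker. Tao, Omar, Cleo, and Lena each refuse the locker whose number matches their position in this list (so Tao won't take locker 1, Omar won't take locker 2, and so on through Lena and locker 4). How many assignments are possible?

229080

Let Aᵢ (for 1 ≤ i ≤ 4) be the placements that put person i in their forbidden locker. Any j of these fix j positions, leaving (9−j)! ways to fill the rest, and there are C(4,j) ways to pick which j.
By inclusion–exclusion, the number of valid placements is Σ_{j=0}^{4} (−1)^j C(4,j)·(9−j)!.
Computing: 362880 − 161280 + 30240 − 2880 + 120 = 229080.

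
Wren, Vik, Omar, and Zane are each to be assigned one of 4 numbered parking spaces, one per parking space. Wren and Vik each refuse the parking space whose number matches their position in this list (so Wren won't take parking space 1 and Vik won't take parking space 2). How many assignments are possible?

Let Aᵢ (for i ∈ {1, 2}) be the placements that put person i in their forbidden parking space. Any j of these fix j positions, leaving (4−j)! ways to fill the rest, and there are C(2,j) ways to pick which j.
By inclusion–exclusion, the number of valid placements is Σ_{j=0}^{2} (−1)^j C(2,j)·(4−j)!.
Computing: 24 − 12 + 2 = 14.

14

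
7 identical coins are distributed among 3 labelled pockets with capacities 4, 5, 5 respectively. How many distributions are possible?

Without the upper bounds there are C(9,2) = 36 ways to split 7 among 3 pockets.
Subtract solutions that violate a single cap (substitute x_i' = x_i − (cap_i+1)): x_1 ≥ 5 gives C(4,2) = 6; x_2 ≥ 6 gives C(3,2) = 3; x_3 ≥ 6 gives C(3,2) = 3. Together 12.
No two caps can be exceeded simultaneously, so the pair terms are all 0.
By inclusion–exclusion the count is 36 − 12 + 0 = 24.

24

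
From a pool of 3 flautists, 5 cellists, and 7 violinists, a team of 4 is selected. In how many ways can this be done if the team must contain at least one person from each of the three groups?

630

Total 4-person selections from all 15: C(15,4) = 1365.
Subtract selections that omit an entire group: no flautists → C(12,4) = 495; no cellists → C(10,4) = 210; no violinists → C(8,4) = 70.
Add back selections omitting two groups (i.e. drawn from a single group): C(3,4) + C(5,4) + C(7,4) = 40.
By inclusion–exclusion: 1365 − 775 + 40 = 630.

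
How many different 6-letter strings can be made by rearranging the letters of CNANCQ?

180

CNANCQ has 6 letters with C appearing twice and N appearing twice.
So there are 6! / (2!·2!) = 180 distinguishable arrangements.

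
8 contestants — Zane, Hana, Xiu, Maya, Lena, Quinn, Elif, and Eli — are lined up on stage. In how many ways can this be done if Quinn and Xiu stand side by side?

Glue Quinn and Xiu into one block (2 internal orders), leaving 7 units to arrange in a row.
So the count is 2·(7)! = 10080.

10080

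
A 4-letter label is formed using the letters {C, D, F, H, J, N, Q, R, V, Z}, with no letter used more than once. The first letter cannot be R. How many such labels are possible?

4536

The first letter has 10−1 = 9 choices (anything except R).
The remaining 3 letters are filled from the other 9 symbols without repetition: 9 × 8 × 7 = 504.
Total: 9 × 504 = 4536.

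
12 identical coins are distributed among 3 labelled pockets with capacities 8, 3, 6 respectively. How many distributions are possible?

18

By stars and bars, unrestricted non-negative solutions to x_1+…+x_3 = 12 number C(12+2,2) = 91.
Subtract solutions that violate a single cap (substitute x_i' = x_i − (cap_i+1)): x_1 ≥ 9 gives C(5,2) = 10; x_2 ≥ 4 gives C(10,2) = 45; x_3 ≥ 7 gives C(7,2) = 21. Together 76.
Add back pairs where two caps are both exceeded: 0 + 0 + 3 = 3.
By inclusion–exclusion the count is 91 − 76 + 3 = 18.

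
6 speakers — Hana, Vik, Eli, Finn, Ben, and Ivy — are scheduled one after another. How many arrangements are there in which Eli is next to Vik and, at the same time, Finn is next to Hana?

96

Treat {Eli,Vik} as one block (2 orders) and {Finn,Hana} as another (2 orders).
That leaves 4 units to arrange: 2 × 2 × 4! = 4 × 24 = 96.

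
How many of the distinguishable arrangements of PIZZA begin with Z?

24

With the first slot taken by Z, it remains to arrange the other 4 letters (PIZA).
Those 4 letters are all distinct, giving (4)! = 24.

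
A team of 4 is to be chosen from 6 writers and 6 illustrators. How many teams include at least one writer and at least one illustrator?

Unrestricted: C(12,4) = 495 ways to pick any 4 of the 12.
Selections missing a whole group: no writers → C(6,4) = 15; no illustrators → C(6,4) = 15.
Both groups omitted at once is impossible, so 495 − 30 = 465.

465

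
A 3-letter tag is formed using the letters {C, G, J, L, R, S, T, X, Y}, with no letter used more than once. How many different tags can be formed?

This is a permutation of 3 out of 9: P(9,3) = 9!/6!.
9 × 8 × 7 = 504.

504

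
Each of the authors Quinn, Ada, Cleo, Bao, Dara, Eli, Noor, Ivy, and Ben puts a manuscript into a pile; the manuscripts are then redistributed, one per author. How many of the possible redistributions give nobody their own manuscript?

Count assignments avoiding every fixed point. For any j of the 9 authors fixed to their own manuscript, the other 9−j can be arranged in (9−j)! ways.
By inclusion–exclusion this is Σ_{j=0}^{9} (−1)^j C(9,j)·(9−j)!.
Computing: 362880 − 362880 + 181440 − 60480 + 15120 − 3024 + 504 − 72 + 9 − 1 = 133496.

133496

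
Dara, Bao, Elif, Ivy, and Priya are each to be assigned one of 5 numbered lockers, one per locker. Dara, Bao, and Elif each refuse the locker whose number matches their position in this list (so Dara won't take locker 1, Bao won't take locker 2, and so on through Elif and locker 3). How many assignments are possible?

64

Let Aᵢ (for i ∈ {1, 2, 3}) be the placements that put person i in their forbidden locker. Any j of these fix j positions, leaving (5−j)! ways to fill the rest, and there are C(3,j) ways to pick which j.
By inclusion–exclusion, the number of valid placements is Σ_{j=0}^{3} (−1)^j C(3,j)·(5−j)!.
Computing: 120 − 72 + 18 − 2 = 64.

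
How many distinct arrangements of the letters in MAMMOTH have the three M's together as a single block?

Treat the 3 copies of M as a single block. The multiset to arrange is then {MMM, A, H, O, T}, 5 items in all.
All 5 items are distinct, so there are (5)! = 120 arrangements.

120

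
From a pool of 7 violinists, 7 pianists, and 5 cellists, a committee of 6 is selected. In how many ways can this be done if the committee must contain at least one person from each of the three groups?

Unrestricted: C(19,6) = 27132 ways to pick any 6 of the 19.
Subtract selections that omit an entire group: no violinists → C(12,6) = 924; no pianists → C(12,6) = 924; no cellists → C(14,6) = 3003.
Add back selections omitting two groups (i.e. drawn from a single group): C(7,6) + C(7,6) + C(5,6) = 14.
By inclusion–exclusion: 27132 − 4851 + 14 = 22295.

22295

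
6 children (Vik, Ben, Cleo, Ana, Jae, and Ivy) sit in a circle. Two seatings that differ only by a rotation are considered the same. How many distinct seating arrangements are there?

Around a circle, 6 distinct people have 6!/6 = (5)! = 120 rotationally distinct seatings.

120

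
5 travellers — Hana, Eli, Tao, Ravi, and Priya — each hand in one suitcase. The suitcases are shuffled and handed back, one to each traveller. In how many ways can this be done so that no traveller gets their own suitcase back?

44

This is the derangement count D_5: permutations of 5 items with no fixed point.
By inclusion–exclusion this is Σ_{j=0}^{5} (−1)^j C(5,j)·(5−j)!.
Computing: 120 − 120 + 60 − 20 + 5 − 1 = 44.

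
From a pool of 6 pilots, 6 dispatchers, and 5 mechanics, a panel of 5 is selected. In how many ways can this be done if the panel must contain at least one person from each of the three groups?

With no constraint there are C(17,5) = 6188 possible selections.
Selections missing a whole group: no pilots → C(11,5) = 462; no dispatchers → C(11,5) = 462; no mechanics → C(12,5) = 792.
Add back selections omitting two groups (i.e. drawn from a single group): C(6,5) + C(6,5) + C(5,5) = 13.
By inclusion–exclusion: 6188 − 1716 + 13 = 4485.

4485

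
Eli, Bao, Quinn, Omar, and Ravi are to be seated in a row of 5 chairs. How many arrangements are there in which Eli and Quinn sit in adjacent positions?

48

Treat {Eli, Quinn} as a single unit. There are 4 units to order, and the pair itself can be ordered 2 ways.
That gives 2 × 4! = 2 × 24 = 48.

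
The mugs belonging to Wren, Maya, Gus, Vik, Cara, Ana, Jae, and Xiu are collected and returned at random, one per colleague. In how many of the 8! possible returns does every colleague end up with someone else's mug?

14833

Let Aᵢ be the assignments in which colleague i gets their own mug. We want the size of the complement of A₁∪…∪A_8.
By inclusion–exclusion this is Σ_{j=0}^{8} (−1)^j C(8,j)·(8−j)!.
Computing: 40320 − 40320 + 20160 − 6720 + 1680 − 336 + 56 − 8 + 1 = 14833.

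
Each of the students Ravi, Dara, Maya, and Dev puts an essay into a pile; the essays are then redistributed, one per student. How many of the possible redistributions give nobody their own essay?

Let Aᵢ be the assignments in which student i gets their own essay. We want the size of the complement of A₁∪…∪A_4.
By inclusion–exclusion this is Σ_{j=0}^{4} (−1)^j C(4,j)·(4−j)!.
Computing: 24 − 24 + 12 − 4 + 1 = 9.

9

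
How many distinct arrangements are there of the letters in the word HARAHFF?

630

HARAHFF has 7 letters with A appearing twice, F appearing twice, and H appearing twice.
Dividing 7! = 5040 by 2!·2!·2! = 8 for the repeated letters gives 630.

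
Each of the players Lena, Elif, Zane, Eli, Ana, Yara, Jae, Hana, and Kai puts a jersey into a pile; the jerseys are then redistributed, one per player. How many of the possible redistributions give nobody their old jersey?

133496

Let Aᵢ be the assignments in which player i gets their old jersey. We want the size of the complement of A₁∪…∪A_9.
By inclusion–exclusion this is Σ_{j=0}^{9} (−1)^j C(9,j)·(9−j)!.
Computing: 362880 − 362880 + 181440 − 60480 + 15120 − 3024 + 504 − 72 + 9 − 1 = 133496.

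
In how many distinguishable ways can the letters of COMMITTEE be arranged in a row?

The 9 letters of COMMITTEE have repeats: E appearing twice, M appearing twice, and T appearing twice.
So there are 9! / (2!·2!·2!) = 45360 distinguishable arrangements.

45360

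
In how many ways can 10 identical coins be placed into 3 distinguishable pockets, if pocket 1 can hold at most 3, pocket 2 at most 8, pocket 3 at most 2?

9

Ignoring the caps, the number of non-negative solutions to x_1+…+x_3 = 10 is C(12,2) = 66.
Subtract solutions that violate a single cap (substitute x_i' = x_i − (cap_i+1)): x_1 ≥ 4 gives C(8,2) = 28; x_2 ≥ 9 gives C(3,2) = 3; x_3 ≥ 3 gives C(9,2) = 36. Together 67.
Add back pairs where two caps are both exceeded: 0 + 10 + 0 = 10.
By inclusion–exclusion the count is 66 − 67 + 10 = 9.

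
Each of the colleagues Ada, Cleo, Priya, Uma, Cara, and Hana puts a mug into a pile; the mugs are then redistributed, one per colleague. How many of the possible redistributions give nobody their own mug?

Count assignments avoiding every fixed point. For any j of the 6 colleagues fixed to their own mug, the other 6−j can be arranged in (6−j)! ways.
By inclusion–exclusion this is Σ_{j=0}^{6} (−1)^j C(6,j)·(6−j)!.
Computing: 720 − 720 + 360 − 120 + 30 − 6 + 1 = 265.

265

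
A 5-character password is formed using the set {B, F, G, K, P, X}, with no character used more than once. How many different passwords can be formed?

720

Choose and order 5 of the 6 symbols: the first character has 6 options, the next 5, and so on down to 2.
6 × 5 × 4 × 3 × 2 = 720.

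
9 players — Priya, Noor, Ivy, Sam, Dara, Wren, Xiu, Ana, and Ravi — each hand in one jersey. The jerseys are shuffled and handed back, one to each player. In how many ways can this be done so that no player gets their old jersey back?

133496

Let Aᵢ be the assignments in which player i gets their old jersey. We want the size of the complement of A₁∪…∪A_9.
By inclusion–exclusion this is Σ_{j=0}^{9} (−1)^j C(9,j)·(9−j)!.
Computing: 362880 − 362880 + 181440 − 60480 + 15120 − 3024 + 504 − 72 + 9 − 1 = 133496.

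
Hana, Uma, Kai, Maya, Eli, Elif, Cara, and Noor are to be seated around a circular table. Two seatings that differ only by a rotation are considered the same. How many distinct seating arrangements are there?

5040

Seat Hana anywhere (absorbing the rotational symmetry), then permute the other 7: (7)! = 5040.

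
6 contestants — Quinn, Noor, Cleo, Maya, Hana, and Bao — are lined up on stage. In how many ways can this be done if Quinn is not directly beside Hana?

480

Of the 6! = 720 arrangements, those with Quinn and Hana adjacent number 2 × 5! = 240 (treat the pair as a block with 2 internal orders).
So 720 − 240 = 480 arrangements keep them apart.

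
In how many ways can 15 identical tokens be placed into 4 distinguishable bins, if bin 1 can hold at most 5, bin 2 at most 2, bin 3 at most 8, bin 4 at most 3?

19

By stars and bars, unrestricted non-negative solutions to x_1+…+x_4 = 15 number C(15+3,3) = 816.
Subtract solutions that violate a single cap (substitute x_i' = x_i − (cap_i+1)): x_1 ≥ 6 gives C(12,3) = 220; x_2 ≥ 3 gives C(15,3) = 455; x_3 ≥ 9 gives C(9,3) = 84; x_4 ≥ 4 gives C(14,3) = 364. Together 1123.
Add back pairs where two caps are both exceeded: 84 + 1 + 56 + 20 + 165 + 10 = 336.
Subtract triples: 0 + 10 + 0 + 0 = 10.
By inclusion–exclusion the count is 816 − 1123 + 336 − 10 = 19.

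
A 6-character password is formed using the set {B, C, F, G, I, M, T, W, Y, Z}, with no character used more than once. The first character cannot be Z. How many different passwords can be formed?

The first character has 10−1 = 9 choices (anything except Z).
The remaining 5 characters are filled from the other 9 symbols without repetition: 9 × 8 × 7 × 6 × 5 = 15120.
Total: 9 × 15120 = 136080.

136080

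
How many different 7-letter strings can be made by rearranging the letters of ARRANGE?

Letter multiplicities in ARRANGE: A×2, E×1, G×1, N×1, R×2.
Dividing 7! = 5040 by 2!·2! = 4 for the repeated letters gives 1260.

1260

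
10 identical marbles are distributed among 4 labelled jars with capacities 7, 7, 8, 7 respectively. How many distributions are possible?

252

Ignoring the caps, the number of non-negative solutions to x_1+…+x_4 = 10 is C(13,3) = 286.
Subtract solutions that violate a single cap (substitute x_i' = x_i − (cap_i+1)): x_1 ≥ 8 gives C(5,3) = 10; x_2 ≥ 8 gives C(5,3) = 10; x_3 ≥ 9 gives C(4,3) = 4; x_4 ≥ 8 gives C(5,3) = 10. Together 34.
No two caps can be exceeded simultaneously, so the pair terms are all 0.
By inclusion–exclusion the count is 286 − 34 + 0 = 252.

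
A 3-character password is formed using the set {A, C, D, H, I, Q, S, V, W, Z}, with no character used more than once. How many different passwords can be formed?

720

With no repetition, fill the 3 characters in order: 10 choices, then 9, down to 8.
That product is 10 × 9 × 8 = 720.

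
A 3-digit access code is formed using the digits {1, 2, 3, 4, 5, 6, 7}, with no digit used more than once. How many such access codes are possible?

210

This is a permutation of 3 out of 7: P(7,3) = 7!/4!.
That product is 7 × 6 × 5 = 210.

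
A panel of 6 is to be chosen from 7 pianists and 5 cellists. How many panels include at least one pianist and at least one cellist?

917

Total 6-person selections from all 12: C(12,6) = 924.
Selections missing a whole group: no pianists → C(5,6) = 0; no cellists → C(7,6) = 7.
Both groups omitted at once is impossible, so 924 − 7 = 917.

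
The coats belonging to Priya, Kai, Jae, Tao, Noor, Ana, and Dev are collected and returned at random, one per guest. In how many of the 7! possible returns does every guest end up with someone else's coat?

1854

Count assignments avoiding every fixed point. For any j of the 7 guests fixed to their own coat, the other 7−j can be arranged in (7−j)! ways.
By inclusion–exclusion this is Σ_{j=0}^{7} (−1)^j C(7,j)·(7−j)!.
Computing: 5040 − 5040 + 2520 − 840 + 210 − 42 + 7 − 1 = 1854.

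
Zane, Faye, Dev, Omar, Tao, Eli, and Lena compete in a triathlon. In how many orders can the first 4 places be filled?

This is an ordered selection of 4 from 7: P(7,4).
That gives 7 × 6 × 5 × 4 = 840.

840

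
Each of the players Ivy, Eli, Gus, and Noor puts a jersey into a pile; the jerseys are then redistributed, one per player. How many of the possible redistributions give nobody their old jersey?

Count assignments avoiding every fixed point. For any j of the 4 players fixed to their old jersey, the other 4−j can be arranged in (4−j)! ways.
By inclusion–exclusion this is Σ_{j=0}^{4} (−1)^j C(4,j)·(4−j)!.
Computing: 24 − 24 + 12 − 4 + 1 = 9.

9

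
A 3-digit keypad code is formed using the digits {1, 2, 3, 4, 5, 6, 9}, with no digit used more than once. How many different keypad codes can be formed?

210

With no repetition, fill the 3 digits in order: 7 choices, then 6, down to 5.
7 × 6 × 5 = 210.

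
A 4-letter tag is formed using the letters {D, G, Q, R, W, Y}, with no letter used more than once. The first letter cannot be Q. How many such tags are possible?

300

The first letter has 6−1 = 5 choices (anything except Q).
The remaining 3 letters are filled from the other 5 symbols without repetition: 5 × 4 × 3 = 60.
Total: 5 × 60 = 300.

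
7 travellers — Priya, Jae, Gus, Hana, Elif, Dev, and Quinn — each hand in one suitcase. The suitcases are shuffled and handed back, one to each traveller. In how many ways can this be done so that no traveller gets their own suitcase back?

Let Aᵢ be the assignments in which traveller i gets their own suitcase. We want the size of the complement of A₁∪…∪A_7.
By inclusion–exclusion this is Σ_{j=0}^{7} (−1)^j C(7,j)·(7−j)!.
Computing: 5040 − 5040 + 2520 − 840 + 210 − 42 + 7 − 1 = 1854.

1854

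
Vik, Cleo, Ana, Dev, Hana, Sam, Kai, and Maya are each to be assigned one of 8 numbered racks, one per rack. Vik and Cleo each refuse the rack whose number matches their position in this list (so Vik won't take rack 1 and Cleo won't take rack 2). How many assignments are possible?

30960

Let Aᵢ (for i ∈ {1, 2}) be the placements that put person i in their forbidden rack. Any j of these fix j positions, leaving (8−j)! ways to fill the rest, and there are C(2,j) ways to pick which j.
By inclusion–exclusion, the number of valid placements is Σ_{j=0}^{2} (−1)^j C(2,j)·(8−j)!.
Computing: 40320 − 10080 + 720 = 30960.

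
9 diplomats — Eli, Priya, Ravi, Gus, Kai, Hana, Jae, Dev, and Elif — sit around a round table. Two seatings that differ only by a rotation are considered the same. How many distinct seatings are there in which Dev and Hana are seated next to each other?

10080

Treat {Dev, Hana} as one unit (2 internal orders) and seat the resulting 8 units around the table: (7)! circular arrangements.
So 2 × (7)! = 2 × 5040 = 10080.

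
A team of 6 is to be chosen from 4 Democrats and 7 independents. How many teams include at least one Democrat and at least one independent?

455

With no constraint there are C(11,6) = 462 possible selections.
Subtract selections that omit an entire group: no Democrats → C(7,6) = 7; no independents → C(4,6) = 0.
Both groups omitted at once is impossible, so 462 − 7 = 455.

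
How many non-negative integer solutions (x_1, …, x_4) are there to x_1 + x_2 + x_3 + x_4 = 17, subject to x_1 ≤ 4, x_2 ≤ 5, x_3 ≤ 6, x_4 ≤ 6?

35

Without the upper bounds there are C(20,3) = 1140 ways to split 17 among 4 variables.
Subtract solutions that violate a single cap (substitute x_i' = x_i − (cap_i+1)): x_1 ≥ 5 gives C(15,3) = 455; x_2 ≥ 6 gives C(14,3) = 364; x_3 ≥ 7 gives C(13,3) = 286; x_4 ≥ 7 gives C(13,3) = 286. Together 1391.
Add back pairs where two caps are both exceeded: 84 + 56 + 56 + 35 + 35 + 20 = 286.
By inclusion–exclusion the count is 1140 − 1391 + 286 = 35.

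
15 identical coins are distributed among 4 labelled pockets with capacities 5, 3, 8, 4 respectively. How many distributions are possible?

Without the upper bounds there are C(18,3) = 816 ways to split 15 among 4 pockets.
Subtract solutions that violate a single cap (substitute x_i' = x_i − (cap_i+1)): x_1 ≥ 6 gives C(12,3) = 220; x_2 ≥ 4 gives C(14,3) = 364; x_3 ≥ 9 gives C(9,3) = 84; x_4 ≥ 5 gives C(13,3) = 286. Together 954.
Add back pairs where two caps are both exceeded: 56 + 1 + 35 + 10 + 84 + 4 = 190.
Subtract triples: 0 + 1 + 0 + 0 = 1.
By inclusion–exclusion the count is 816 − 954 + 190 − 1 = 51.

51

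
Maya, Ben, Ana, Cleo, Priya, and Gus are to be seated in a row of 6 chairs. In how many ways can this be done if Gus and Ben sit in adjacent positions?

Treat {Gus, Ben} as a single unit. There are 5 units to order, and the pair itself can be ordered 2 ways.
So the count is 2·(5)! = 240.

240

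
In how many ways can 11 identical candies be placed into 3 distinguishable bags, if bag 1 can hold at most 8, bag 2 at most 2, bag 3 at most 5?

12

By stars and bars, unrestricted non-negative solutions to x_1+…+x_3 = 11 number C(11+2,2) = 78.
Subtract solutions that violate a single cap (substitute x_i' = x_i − (cap_i+1)): x_1 ≥ 9 gives C(4,2) = 6; x_2 ≥ 3 gives C(10,2) = 45; x_3 ≥ 6 gives C(7,2) = 21. Together 72.
Add back pairs where two caps are both exceeded: 0 + 0 + 6 = 6.
By inclusion–exclusion the count is 78 − 72 + 6 = 12.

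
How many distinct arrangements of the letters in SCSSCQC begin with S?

With the first slot taken by S, it remains to arrange the other 6 letters (CSSCQC).
Those 6 letters have C appearing 3 times and S appearing twice, giving (6)!/(3!·2!) = 60.

60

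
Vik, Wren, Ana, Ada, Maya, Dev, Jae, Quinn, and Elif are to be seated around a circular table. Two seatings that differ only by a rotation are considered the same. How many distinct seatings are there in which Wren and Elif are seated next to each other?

Glue Wren and Elif into a block (2 internal orders). Seating 8 units around a circle gives (7)! arrangements.
So 2 × (7)! = 2 × 5040 = 10080.

10080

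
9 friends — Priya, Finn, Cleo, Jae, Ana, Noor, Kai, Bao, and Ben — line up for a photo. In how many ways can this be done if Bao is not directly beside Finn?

There are 9! = 362880 arrangements in all. If Bao and Finn are adjacent, merging them into one block gives 2·(8)! = 80640 arrangements.
So 362880 − 80640 = 282240 arrangements keep them apart.

282240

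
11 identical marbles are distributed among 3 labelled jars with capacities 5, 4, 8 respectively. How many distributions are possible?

24

Ignoring the caps, the number of non-negative solutions to x_1+…+x_3 = 11 is C(13,2) = 78.
Subtract solutions that violate a single cap (substitute x_i' = x_i − (cap_i+1)): x_1 ≥ 6 gives C(7,2) = 21; x_2 ≥ 5 gives C(8,2) = 28; x_3 ≥ 9 gives C(4,2) = 6. Together 55.
Add back pairs where two caps are both exceeded: 1 + 0 + 0 = 1.
By inclusion–exclusion the count is 78 − 55 + 1 = 24.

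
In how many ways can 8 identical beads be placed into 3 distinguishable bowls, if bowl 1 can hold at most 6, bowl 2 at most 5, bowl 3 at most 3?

Without the upper bounds there are C(10,2) = 45 ways to split 8 among 3 bowls.
Subtract solutions that violate a single cap (substitute x_i' = x_i − (cap_i+1)): x_1 ≥ 7 gives C(3,2) = 3; x_2 ≥ 6 gives C(4,2) = 6; x_3 ≥ 4 gives C(6,2) = 15. Together 24.
No two caps can be exceeded simultaneously, so the pair terms are all 0.
By inclusion–exclusion the count is 45 − 24 + 0 = 21.

21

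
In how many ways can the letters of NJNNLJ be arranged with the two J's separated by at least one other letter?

Total arrangements of NJNNLJ: 6!/(3!·2!) = 60.
If the two J's are adjacent, glue them into one block, leaving 5 items to arrange: (5)!/(3!) = 20 ways.
Subtracting, 60 − 20 = 40 arrangements keep the J's apart.

40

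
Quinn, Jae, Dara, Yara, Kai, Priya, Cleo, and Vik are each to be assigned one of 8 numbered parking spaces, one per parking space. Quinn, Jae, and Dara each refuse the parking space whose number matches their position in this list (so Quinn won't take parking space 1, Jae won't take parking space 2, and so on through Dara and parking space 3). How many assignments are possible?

27240

Let Aᵢ (for i ∈ {1, 2, 3}) be the placements that put person i in their forbidden parking space. Any j of these fix j positions, leaving (8−j)! ways to fill the rest, and there are C(3,j) ways to pick which j.
By inclusion–exclusion, the number of valid placements is Σ_{j=0}^{3} (−1)^j C(3,j)·(8−j)!.
Computing: 40320 − 15120 + 2160 − 120 = 27240.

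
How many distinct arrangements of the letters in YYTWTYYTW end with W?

280

With the last slot taken by W, it remains to arrange the other 8 letters (YYTTYYTW).
Those 8 letters have T appearing 3 times and Y appearing 4 times, giving (8)!/(4!·3!) = 280.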